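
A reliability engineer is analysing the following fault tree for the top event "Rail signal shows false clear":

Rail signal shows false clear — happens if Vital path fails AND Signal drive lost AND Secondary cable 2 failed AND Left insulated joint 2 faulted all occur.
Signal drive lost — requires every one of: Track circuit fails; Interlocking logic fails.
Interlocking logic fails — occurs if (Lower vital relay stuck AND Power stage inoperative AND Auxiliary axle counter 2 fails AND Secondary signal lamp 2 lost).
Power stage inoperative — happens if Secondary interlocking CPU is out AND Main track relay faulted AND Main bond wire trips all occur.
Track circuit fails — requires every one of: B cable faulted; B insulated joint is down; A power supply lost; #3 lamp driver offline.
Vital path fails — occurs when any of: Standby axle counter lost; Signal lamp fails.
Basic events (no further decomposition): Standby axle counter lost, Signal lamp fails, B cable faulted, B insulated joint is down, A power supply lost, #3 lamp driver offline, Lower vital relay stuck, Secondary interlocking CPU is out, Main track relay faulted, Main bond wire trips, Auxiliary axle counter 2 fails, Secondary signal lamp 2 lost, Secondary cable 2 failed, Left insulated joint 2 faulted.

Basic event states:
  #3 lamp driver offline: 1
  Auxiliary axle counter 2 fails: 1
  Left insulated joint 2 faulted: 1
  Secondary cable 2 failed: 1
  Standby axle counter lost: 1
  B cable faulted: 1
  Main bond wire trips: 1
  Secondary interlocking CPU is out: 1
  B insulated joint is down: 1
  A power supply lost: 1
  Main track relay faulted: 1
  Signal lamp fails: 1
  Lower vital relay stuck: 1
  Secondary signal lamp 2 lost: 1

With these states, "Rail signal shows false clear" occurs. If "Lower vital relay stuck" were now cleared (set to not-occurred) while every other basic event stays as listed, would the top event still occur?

Counterfactual: set "Lower vital relay stuck" to not occurred.
Vital path fails [OR]: Standby axle counter lost=occurs, Signal lamp fails=occurs → at least one input occurs → occurs.
Track circuit fails [AND]: B cable faulted=occurs, B insulated joint is down=occurs, A power supply lost=occurs, #3 lamp driver offline=occurs → all inputs occur → occurs.
Power stage inoperative [AND]: Secondary interlocking CPU is out=occurs, Main track relay faulted=occurs, Main bond wire trips=occurs → all inputs occur → occurs.
Interlocking logic fails [AND]: Lower vital relay stuck=not, Power stage inoperative=occurs, Auxiliary axle counter 2 fails=occurs, Secondary signal lamp 2 lost=occurs → not all inputs occur → does not occur.
Signal drive lost [AND]: Track circuit fails=occurs, Interlocking logic fails=not → not all inputs occur → does not occur.
Rail signal shows false clear [AND]: Vital path fails=occurs, Signal drive lost=not, Secondary cable 2 failed=occurs, Left insulated joint 2 faulted=occurs → not all inputs occur → does not occur.

No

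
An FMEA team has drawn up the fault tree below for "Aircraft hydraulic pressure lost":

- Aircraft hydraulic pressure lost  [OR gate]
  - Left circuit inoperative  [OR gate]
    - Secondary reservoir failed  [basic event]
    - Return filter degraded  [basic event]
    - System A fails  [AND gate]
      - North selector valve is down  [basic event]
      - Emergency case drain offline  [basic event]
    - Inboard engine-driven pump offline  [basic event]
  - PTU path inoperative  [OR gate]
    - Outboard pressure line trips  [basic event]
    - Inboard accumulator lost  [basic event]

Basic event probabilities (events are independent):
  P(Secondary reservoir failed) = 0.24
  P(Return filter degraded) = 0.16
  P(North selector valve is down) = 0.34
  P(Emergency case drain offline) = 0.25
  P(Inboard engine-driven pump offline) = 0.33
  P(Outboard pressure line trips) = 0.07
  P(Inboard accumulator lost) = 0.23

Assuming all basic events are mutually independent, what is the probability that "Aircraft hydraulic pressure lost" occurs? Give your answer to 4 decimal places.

P(System A fails) [AND] = 0.34 × 0.25 = 0.085000
P(Left circuit inoperative) [OR] = 1 − (1−0.24) × (1−0.16) × (1−0.085000) × (1−0.33) = 0.608629
P(PTU path inoperative) [OR] = 1 − (1−0.07) × (1−0.23) = 0.283900
P(Aircraft hydraulic pressure lost) [OR] = 1 − (1−0.608629) × (1−0.283900) = 0.719739
Rounded to 4 decimal places: P(Aircraft hydraulic pressure lost) ≈ 0.7197.

0.7197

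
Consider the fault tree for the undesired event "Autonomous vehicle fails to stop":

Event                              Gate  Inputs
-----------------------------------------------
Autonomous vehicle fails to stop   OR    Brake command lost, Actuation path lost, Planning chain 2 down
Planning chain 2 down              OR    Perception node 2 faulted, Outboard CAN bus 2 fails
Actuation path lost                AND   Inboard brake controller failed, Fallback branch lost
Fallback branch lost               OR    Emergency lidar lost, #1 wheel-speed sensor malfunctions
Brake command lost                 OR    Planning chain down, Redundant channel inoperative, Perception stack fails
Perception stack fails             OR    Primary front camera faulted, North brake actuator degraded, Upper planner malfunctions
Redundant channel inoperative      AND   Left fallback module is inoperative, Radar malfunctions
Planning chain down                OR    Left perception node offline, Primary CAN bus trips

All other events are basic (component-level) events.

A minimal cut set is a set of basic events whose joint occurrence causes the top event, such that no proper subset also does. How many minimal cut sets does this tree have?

10

Planning chain down [OR]: union of children's cut sets → 2 cut set(s).
Redundant channel inoperative [AND]: one cut set from each child combined → 1 × 1 = 1 cut set(s).
Perception stack fails [OR]: union of children's cut sets → 3 cut set(s).
Brake command lost [OR]: union of children's cut sets → 6 cut set(s).
Fallback branch lost [OR]: union of children's cut sets → 2 cut set(s).
Actuation path lost [AND]: one cut set from each child combined → 1 × 2 = 2 cut set(s).
Planning chain 2 down [OR]: union of children's cut sets → 2 cut set(s).
Autonomous vehicle fails to stop [OR]: union of children's cut sets → 10 cut set(s).
Minimal cut sets: {Left perception node offline}; {Primary CAN bus trips}; {Left fallback module is inoperative, Radar malfunctions}; {Primary front camera faulted}; {North brake actuator degraded}; {Upper planner malfunctions}; {Emergency lidar lost, Inboard brake controller failed}; {#1 wheel-speed sensor malfunctions, Inboard brake controller failed}; {Perception node 2 faulted}; {Outboard CAN bus 2 fails}.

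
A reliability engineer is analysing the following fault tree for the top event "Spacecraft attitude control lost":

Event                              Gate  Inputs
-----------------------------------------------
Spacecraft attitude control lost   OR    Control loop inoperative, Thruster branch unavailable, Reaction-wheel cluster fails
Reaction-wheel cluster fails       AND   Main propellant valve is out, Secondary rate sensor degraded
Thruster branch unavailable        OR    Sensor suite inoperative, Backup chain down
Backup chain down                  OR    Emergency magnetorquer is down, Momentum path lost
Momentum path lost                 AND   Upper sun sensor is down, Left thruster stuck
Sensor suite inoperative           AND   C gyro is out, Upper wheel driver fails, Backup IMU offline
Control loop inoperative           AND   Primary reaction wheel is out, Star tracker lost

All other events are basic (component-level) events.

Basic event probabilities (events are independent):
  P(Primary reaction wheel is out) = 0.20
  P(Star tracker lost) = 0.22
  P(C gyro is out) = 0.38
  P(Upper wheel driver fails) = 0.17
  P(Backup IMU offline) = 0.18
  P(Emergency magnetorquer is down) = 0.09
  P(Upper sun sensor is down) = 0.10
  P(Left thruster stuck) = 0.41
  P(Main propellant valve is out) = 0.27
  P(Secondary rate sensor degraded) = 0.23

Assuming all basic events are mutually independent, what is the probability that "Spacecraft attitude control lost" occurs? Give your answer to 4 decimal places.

P(Control loop inoperative) [AND] = 0.20 × 0.22 = 0.044000
P(Sensor suite inoperative) [AND] = 0.38 × 0.17 × 0.18 = 0.011628
P(Momentum path lost) [AND] = 0.10 × 0.41 = 0.041000
P(Backup chain down) [OR] = 1 − (1−0.09) × (1−0.041000) = 0.127310
P(Thruster branch unavailable) [OR] = 1 − (1−0.011628) × (1−0.127310) = 0.137458
P(Reaction-wheel cluster fails) [AND] = 0.27 × 0.23 = 0.062100
P(Spacecraft attitude control lost) [OR] = 1 − (1−0.044000) × (1−0.137458) × (1−0.062100) = 0.226617
Rounded to 4 decimal places: P(Spacecraft attitude control lost) ≈ 0.2266.

0.2266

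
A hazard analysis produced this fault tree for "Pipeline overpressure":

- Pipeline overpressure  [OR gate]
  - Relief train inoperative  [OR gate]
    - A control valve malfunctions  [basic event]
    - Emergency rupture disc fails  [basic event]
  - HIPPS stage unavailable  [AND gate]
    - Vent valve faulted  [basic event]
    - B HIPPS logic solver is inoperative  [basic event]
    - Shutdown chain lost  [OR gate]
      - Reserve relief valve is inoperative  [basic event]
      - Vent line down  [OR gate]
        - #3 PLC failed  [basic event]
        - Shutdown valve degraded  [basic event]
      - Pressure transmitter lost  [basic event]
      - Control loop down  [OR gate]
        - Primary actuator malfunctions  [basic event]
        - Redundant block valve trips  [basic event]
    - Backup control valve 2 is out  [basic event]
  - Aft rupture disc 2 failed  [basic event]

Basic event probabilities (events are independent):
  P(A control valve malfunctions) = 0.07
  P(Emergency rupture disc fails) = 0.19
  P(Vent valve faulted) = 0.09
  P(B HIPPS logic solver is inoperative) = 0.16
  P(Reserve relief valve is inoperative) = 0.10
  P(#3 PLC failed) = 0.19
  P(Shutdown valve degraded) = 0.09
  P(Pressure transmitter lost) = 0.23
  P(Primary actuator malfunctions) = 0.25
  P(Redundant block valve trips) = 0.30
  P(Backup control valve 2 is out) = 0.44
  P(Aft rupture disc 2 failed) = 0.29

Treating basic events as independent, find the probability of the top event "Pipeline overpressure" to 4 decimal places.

0.4676

P(Relief train inoperative) [OR] = 1 − (1−0.07) × (1−0.19) = 0.246700
P(Vent line down) [OR] = 1 − (1−0.19) × (1−0.09) = 0.262900
P(Control loop down) [OR] = 1 − (1−0.25) × (1−0.30) = 0.475000
P(Shutdown chain lost) [OR] = 1 − (1−0.10) × (1−0.262900) × (1−0.23) × (1−0.475000) = 0.731825
P(HIPPS stage unavailable) [AND] = 0.09 × 0.16 × 0.731825 × 0.44 = 0.004637
P(Pipeline overpressure) [OR] = 1 − (1−0.246700) × (1−0.004637) × (1−0.29) = 0.467637
Rounded to 4 decimal places: P(Pipeline overpressure) ≈ 0.4676.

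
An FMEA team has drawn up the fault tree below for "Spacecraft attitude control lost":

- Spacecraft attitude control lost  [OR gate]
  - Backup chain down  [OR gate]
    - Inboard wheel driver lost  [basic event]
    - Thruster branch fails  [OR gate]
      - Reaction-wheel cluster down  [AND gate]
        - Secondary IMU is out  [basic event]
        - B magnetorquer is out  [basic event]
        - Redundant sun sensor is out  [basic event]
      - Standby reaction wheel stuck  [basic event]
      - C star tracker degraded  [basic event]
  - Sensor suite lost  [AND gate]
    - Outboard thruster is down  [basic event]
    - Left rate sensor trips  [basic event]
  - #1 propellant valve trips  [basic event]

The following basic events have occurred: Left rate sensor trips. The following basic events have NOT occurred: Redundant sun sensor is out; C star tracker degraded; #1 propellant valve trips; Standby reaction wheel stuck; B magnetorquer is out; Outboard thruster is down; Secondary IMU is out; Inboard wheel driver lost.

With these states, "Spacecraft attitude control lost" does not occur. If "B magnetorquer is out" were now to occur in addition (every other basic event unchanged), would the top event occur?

No

Counterfactual: set "B magnetorquer is out" to occurred.
Reaction-wheel cluster down [AND]: Secondary IMU is out=not, B magnetorquer is out=occurs, Redundant sun sensor is out=not → not all inputs occur → does not occur.
Thruster branch fails [OR]: Reaction-wheel cluster down=not, Standby reaction wheel stuck=not, C star tracker degraded=not → no input occurs → does not occur.
Backup chain down [OR]: Inboard wheel driver lost=not, Thruster branch fails=not → no input occurs → does not occur.
Sensor suite lost [AND]: Outboard thruster is down=not, Left rate sensor trips=occurs → not all inputs occur → does not occur.
Spacecraft attitude control lost [OR]: Backup chain down=not, Sensor suite lost=not, #1 propellant valve trips=not → no input occurs → does not occur.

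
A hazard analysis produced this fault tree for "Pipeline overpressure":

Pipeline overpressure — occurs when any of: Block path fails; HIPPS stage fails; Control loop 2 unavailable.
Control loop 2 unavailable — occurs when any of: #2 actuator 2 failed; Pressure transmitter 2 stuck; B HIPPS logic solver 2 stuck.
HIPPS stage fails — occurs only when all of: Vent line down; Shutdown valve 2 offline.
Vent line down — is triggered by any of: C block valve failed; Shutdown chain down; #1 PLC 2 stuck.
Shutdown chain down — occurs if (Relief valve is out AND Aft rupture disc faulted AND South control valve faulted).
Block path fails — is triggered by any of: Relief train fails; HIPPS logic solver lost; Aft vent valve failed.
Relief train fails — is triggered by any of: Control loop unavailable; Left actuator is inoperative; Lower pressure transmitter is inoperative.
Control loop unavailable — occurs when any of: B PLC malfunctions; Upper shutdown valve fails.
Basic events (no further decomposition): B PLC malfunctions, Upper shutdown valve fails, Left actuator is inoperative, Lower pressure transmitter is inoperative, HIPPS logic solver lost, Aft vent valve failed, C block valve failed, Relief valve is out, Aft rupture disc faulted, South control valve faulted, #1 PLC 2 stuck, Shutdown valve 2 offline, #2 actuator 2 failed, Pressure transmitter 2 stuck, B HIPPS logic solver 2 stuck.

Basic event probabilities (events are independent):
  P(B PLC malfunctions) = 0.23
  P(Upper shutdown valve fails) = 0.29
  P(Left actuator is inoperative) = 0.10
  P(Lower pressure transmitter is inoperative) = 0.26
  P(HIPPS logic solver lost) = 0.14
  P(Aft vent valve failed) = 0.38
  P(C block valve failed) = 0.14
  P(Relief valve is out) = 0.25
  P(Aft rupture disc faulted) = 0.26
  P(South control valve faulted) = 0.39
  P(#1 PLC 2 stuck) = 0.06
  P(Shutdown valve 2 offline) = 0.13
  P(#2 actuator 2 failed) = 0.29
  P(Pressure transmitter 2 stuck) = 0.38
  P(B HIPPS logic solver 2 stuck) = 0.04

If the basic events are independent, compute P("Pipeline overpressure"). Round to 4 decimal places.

P(Control loop unavailable) [OR] = 1 − (1−0.23) × (1−0.29) = 0.453300
P(Relief train fails) [OR] = 1 − (1−0.453300) × (1−0.10) × (1−0.26) = 0.635898
P(Block path fails) [OR] = 1 − (1−0.635898) × (1−0.14) × (1−0.38) = 0.805861
P(Shutdown chain down) [AND] = 0.25 × 0.26 × 0.39 = 0.025350
P(Vent line down) [OR] = 1 − (1−0.14) × (1−0.025350) × (1−0.06) = 0.212093
P(HIPPS stage fails) [AND] = 0.212093 × 0.13 = 0.027572
P(Control loop 2 unavailable) [OR] = 1 − (1−0.29) × (1−0.38) × (1−0.04) = 0.577408
P(Pipeline overpressure) [OR] = 1 − (1−0.805861) × (1−0.027572) × (1−0.577408) = 0.920220
Rounded to 4 decimal places: P(Pipeline overpressure) ≈ 0.9202.

0.9202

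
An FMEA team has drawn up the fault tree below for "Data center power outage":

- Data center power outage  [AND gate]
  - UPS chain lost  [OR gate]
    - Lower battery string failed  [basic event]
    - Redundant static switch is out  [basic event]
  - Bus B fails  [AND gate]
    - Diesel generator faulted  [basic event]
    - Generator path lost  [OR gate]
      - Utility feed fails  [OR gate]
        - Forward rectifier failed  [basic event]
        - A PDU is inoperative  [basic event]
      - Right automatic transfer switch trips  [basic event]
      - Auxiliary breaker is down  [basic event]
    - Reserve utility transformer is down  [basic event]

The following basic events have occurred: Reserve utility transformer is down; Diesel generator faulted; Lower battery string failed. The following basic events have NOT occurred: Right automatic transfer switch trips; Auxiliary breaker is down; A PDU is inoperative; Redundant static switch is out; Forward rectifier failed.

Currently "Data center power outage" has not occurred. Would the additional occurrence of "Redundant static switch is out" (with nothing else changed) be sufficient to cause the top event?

Counterfactual: set "Redundant static switch is out" to occurred.
UPS chain lost [OR]: Lower battery string failed=occurs, Redundant static switch is out=occurs → at least one input occurs → occurs.
Utility feed fails [OR]: Forward rectifier failed=not, A PDU is inoperative=not → no input occurs → does not occur.
Generator path lost [OR]: Utility feed fails=not, Right automatic transfer switch trips=not, Auxiliary breaker is down=not → no input occurs → does not occur.
Bus B fails [AND]: Diesel generator faulted=occurs, Generator path lost=not, Reserve utility transformer is down=occurs → not all inputs occur → does not occur.
Data center power outage [AND]: UPS chain lost=occurs, Bus B fails=not → not all inputs occur → does not occur.

No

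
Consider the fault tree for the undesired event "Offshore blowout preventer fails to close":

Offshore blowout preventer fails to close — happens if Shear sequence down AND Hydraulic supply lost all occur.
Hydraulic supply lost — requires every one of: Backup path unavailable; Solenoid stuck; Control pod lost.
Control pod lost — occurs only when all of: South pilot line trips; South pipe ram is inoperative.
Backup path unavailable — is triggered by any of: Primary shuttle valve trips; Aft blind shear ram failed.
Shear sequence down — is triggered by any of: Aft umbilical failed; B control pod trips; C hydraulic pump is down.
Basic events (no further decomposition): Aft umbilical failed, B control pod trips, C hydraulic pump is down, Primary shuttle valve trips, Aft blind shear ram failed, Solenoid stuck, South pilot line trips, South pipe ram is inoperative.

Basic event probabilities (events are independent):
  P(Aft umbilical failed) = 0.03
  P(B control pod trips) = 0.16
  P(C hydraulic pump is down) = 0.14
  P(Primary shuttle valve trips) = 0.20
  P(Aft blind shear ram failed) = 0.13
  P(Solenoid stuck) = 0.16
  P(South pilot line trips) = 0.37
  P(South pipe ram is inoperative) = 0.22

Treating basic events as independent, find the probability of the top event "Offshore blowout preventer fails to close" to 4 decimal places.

P(Shear sequence down) [OR] = 1 − (1−0.03) × (1−0.16) × (1−0.14) = 0.299272
P(Backup path unavailable) [OR] = 1 − (1−0.20) × (1−0.13) = 0.304000
P(Control pod lost) [AND] = 0.37 × 0.22 = 0.081400
P(Hydraulic supply lost) [AND] = 0.304000 × 0.16 × 0.081400 = 0.003959
P(Offshore blowout preventer fails to close) [AND] = 0.299272 × 0.003959 = 0.001185
Rounded to 4 decimal places: P(Offshore blowout preventer fails to close) ≈ 0.0012.

0.0012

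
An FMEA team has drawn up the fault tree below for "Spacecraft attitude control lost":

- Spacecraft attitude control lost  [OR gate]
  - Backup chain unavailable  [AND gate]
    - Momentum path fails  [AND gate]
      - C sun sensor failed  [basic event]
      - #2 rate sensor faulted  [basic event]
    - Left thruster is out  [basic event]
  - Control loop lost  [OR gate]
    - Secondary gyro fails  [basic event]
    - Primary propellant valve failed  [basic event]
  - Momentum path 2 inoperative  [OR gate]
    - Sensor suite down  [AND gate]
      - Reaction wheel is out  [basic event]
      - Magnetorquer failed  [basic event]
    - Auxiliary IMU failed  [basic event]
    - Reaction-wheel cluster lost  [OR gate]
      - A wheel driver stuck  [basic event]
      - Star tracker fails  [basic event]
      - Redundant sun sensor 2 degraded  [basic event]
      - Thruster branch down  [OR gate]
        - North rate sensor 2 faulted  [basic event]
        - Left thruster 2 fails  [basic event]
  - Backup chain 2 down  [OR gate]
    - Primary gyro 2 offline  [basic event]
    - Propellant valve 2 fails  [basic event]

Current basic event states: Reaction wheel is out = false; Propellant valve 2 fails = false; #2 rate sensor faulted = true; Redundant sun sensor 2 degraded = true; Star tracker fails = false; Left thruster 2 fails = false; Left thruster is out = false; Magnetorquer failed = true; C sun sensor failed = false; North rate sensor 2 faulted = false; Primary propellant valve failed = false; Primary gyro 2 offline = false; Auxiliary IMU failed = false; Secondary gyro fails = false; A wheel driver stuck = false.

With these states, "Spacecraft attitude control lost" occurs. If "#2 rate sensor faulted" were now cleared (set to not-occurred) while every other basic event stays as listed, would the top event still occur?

Yes

Counterfactual: set "#2 rate sensor faulted" to not occurred.
Momentum path fails [AND]: C sun sensor failed=not, #2 rate sensor faulted=not → not all inputs occur → does not occur.
Backup chain unavailable [AND]: Momentum path fails=not, Left thruster is out=not → not all inputs occur → does not occur.
Control loop lost [OR]: Secondary gyro fails=not, Primary propellant valve failed=not → no input occurs → does not occur.
Sensor suite down [AND]: Reaction wheel is out=not, Magnetorquer failed=occurs → not all inputs occur → does not occur.
Thruster branch down [OR]: North rate sensor 2 faulted=not, Left thruster 2 fails=not → no input occurs → does not occur.
Reaction-wheel cluster lost [OR]: A wheel driver stuck=not, Star tracker fails=not, Redundant sun sensor 2 degraded=occurs, Thruster branch down=not → at least one input occurs → occurs.
Momentum path 2 inoperative [OR]: Sensor suite down=not, Auxiliary IMU failed=not, Reaction-wheel cluster lost=occurs → at least one input occurs → occurs.
Backup chain 2 down [OR]: Primary gyro 2 offline=not, Propellant valve 2 fails=not → no input occurs → does not occur.
Spacecraft attitude control lost [OR]: Backup chain unavailable=not, Control loop lost=not, Momentum path 2 inoperative=occurs, Backup chain 2 down=not → at least one input occurs → occurs.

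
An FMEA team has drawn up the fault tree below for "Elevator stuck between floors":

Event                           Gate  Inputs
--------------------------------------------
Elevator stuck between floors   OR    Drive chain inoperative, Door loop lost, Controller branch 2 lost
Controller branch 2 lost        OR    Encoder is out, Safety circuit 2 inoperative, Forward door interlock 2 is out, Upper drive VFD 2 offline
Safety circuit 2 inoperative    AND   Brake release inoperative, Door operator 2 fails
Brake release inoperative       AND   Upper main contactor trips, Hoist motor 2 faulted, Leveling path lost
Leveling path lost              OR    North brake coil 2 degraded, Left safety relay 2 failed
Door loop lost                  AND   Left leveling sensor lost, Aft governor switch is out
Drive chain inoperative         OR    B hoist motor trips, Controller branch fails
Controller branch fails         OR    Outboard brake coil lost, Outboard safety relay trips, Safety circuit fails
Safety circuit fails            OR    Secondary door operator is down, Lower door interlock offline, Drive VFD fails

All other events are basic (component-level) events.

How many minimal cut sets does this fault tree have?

Safety circuit fails [OR]: union of children's cut sets → 3 cut set(s).
Controller branch fails [OR]: union of children's cut sets → 5 cut set(s).
Drive chain inoperative [OR]: union of children's cut sets → 6 cut set(s).
Door loop lost [AND]: one cut set from each child combined → 1 × 1 = 1 cut set(s).
Leveling path lost [OR]: union of children's cut sets → 2 cut set(s).
Brake release inoperative [AND]: one cut set from each child combined → 1 × 1 × 2 = 2 cut set(s).
Safety circuit 2 inoperative [AND]: one cut set from each child combined → 2 × 1 = 2 cut set(s).
Controller branch 2 lost [OR]: union of children's cut sets → 5 cut set(s).
Elevator stuck between floors [OR]: union of children's cut sets → 12 cut set(s).

12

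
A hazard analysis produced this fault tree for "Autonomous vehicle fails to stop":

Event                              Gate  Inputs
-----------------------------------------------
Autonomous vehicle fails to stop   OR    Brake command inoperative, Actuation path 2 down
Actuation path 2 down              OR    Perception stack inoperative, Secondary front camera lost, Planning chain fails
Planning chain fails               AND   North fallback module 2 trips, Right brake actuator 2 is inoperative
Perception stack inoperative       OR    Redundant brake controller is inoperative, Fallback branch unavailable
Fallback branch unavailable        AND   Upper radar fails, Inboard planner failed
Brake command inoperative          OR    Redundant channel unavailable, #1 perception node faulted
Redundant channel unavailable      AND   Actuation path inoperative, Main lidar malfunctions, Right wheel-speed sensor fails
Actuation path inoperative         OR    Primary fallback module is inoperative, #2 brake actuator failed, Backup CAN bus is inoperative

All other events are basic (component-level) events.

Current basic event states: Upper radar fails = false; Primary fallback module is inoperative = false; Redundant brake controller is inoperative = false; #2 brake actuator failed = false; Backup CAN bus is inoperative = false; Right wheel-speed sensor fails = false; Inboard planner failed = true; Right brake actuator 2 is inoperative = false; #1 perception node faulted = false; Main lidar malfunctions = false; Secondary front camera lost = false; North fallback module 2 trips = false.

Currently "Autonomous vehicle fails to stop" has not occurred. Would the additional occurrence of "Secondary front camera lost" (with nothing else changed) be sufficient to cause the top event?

Counterfactual: set "Secondary front camera lost" to occurred.
Actuation path inoperative [OR]: Primary fallback module is inoperative=not, #2 brake actuator failed=not, Backup CAN bus is inoperative=not → no input occurs → does not occur.
Redundant channel unavailable [AND]: Actuation path inoperative=not, Main lidar malfunctions=not, Right wheel-speed sensor fails=not → not all inputs occur → does not occur.
Brake command inoperative [OR]: Redundant channel unavailable=not, #1 perception node faulted=not → no input occurs → does not occur.
Fallback branch unavailable [AND]: Upper radar fails=not, Inboard planner failed=occurs → not all inputs occur → does not occur.
Perception stack inoperative [OR]: Redundant brake controller is inoperative=not, Fallback branch unavailable=not → no input occurs → does not occur.
Planning chain fails [AND]: North fallback module 2 trips=not, Right brake actuator 2 is inoperative=not → not all inputs occur → does not occur.
Actuation path 2 down [OR]: Perception stack inoperative=not, Secondary front camera lost=occurs, Planning chain fails=not → at least one input occurs → occurs.
Autonomous vehicle fails to stop [OR]: Brake command inoperative=not, Actuation path 2 down=occurs → at least one input occurs → occurs.

Yes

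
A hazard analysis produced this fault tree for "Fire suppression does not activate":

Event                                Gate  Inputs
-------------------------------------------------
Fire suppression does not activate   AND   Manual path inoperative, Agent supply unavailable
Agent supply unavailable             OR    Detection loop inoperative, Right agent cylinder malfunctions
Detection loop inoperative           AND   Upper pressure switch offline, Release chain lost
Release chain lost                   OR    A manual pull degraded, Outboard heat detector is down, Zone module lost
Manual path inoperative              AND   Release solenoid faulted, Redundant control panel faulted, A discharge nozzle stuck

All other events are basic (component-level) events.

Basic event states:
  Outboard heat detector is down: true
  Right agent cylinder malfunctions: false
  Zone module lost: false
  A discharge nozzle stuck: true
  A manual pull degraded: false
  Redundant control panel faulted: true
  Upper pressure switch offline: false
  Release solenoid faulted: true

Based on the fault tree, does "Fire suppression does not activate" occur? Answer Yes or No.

Manual path inoperative [AND]: Release solenoid faulted=occurs, Redundant control panel faulted=occurs, A discharge nozzle stuck=occurs → all inputs occur → occurs.
Release chain lost [OR]: A manual pull degraded=not, Outboard heat detector is down=occurs, Zone module lost=not → at least one input occurs → occurs.
Detection loop inoperative [AND]: Upper pressure switch offline=not, Release chain lost=occurs → not all inputs occur → does not occur.
Agent supply unavailable [OR]: Detection loop inoperative=not, Right agent cylinder malfunctions=not → no input occurs → does not occur.
Fire suppression does not activate [AND]: Manual path inoperative=occurs, Agent supply unavailable=not → not all inputs occur → does not occur.

No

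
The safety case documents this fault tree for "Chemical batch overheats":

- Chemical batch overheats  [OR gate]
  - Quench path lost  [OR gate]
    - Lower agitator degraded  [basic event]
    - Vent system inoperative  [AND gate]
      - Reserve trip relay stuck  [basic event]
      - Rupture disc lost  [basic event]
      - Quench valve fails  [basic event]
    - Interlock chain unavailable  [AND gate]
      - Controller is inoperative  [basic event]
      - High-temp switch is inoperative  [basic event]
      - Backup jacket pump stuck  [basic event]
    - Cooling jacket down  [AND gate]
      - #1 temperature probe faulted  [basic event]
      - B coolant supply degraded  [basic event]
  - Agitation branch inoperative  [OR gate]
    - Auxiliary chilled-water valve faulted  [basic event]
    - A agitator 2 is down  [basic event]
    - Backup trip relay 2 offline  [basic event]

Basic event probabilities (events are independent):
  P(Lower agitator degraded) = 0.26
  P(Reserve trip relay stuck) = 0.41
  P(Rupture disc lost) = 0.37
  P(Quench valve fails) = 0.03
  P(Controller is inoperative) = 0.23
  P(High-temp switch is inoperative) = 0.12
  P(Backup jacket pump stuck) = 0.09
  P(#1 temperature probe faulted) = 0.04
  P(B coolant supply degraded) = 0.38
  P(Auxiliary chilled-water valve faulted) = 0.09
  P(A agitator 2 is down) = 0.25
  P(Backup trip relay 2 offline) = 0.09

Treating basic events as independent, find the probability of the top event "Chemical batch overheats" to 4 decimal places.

P(Vent system inoperative) [AND] = 0.41 × 0.37 × 0.03 = 0.004551
P(Interlock chain unavailable) [AND] = 0.23 × 0.12 × 0.09 = 0.002484
P(Cooling jacket down) [AND] = 0.04 × 0.38 = 0.015200
P(Quench path lost) [OR] = 1 − (1−0.26) × (1−0.004551) × (1−0.002484) × (1−0.015200) = 0.276367
P(Agitation branch inoperative) [OR] = 1 − (1−0.09) × (1−0.25) × (1−0.09) = 0.378925
P(Chemical batch overheats) [OR] = 1 − (1−0.276367) × (1−0.378925) = 0.550570
Rounded to 4 decimal places: P(Chemical batch overheats) ≈ 0.5506.

0.5506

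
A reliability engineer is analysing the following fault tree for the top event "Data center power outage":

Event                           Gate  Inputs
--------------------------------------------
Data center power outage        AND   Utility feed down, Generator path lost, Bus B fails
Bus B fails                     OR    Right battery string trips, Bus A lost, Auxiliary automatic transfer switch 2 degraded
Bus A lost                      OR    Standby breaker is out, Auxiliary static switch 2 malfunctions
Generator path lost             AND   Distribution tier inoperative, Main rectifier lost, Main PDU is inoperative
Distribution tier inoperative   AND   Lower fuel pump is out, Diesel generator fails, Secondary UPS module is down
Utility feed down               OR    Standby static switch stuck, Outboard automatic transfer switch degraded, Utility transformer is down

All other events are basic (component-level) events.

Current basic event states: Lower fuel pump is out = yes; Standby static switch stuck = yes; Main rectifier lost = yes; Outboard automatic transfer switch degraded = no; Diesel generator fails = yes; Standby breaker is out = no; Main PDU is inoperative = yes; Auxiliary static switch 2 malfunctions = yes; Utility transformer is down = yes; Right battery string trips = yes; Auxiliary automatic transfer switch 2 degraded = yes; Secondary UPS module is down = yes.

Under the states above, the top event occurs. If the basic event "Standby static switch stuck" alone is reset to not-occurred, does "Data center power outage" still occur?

Yes

Counterfactual: set "Standby static switch stuck" to not occurred.
Utility feed down [OR]: Standby static switch stuck=not, Outboard automatic transfer switch degraded=not, Utility transformer is down=occurs → at least one input occurs → occurs.
Distribution tier inoperative [AND]: Lower fuel pump is out=occurs, Diesel generator fails=occurs, Secondary UPS module is down=occurs → all inputs occur → occurs.
Generator path lost [AND]: Distribution tier inoperative=occurs, Main rectifier lost=occurs, Main PDU is inoperative=occurs → all inputs occur → occurs.
Bus A lost [OR]: Standby breaker is out=not, Auxiliary static switch 2 malfunctions=occurs → at least one input occurs → occurs.
Bus B fails [OR]: Right battery string trips=occurs, Bus A lost=occurs, Auxiliary automatic transfer switch 2 degraded=occurs → at least one input occurs → occurs.
Data center power outage [AND]: Utility feed down=occurs, Generator path lost=occurs, Bus B fails=occurs → all inputs occur → occurs.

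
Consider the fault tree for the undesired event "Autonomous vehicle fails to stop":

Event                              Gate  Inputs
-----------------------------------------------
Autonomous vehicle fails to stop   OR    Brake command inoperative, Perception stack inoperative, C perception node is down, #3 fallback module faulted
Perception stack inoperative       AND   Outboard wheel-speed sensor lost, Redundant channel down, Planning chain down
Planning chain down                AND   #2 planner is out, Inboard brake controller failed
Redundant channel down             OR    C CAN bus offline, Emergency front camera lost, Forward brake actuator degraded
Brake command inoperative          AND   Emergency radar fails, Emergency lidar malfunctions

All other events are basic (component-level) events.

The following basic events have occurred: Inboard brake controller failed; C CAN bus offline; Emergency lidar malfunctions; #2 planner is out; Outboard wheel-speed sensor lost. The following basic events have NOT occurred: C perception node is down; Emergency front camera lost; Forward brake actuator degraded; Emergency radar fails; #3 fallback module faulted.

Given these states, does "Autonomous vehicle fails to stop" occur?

Brake command inoperative [AND]: Emergency radar fails=not, Emergency lidar malfunctions=occurs → not all inputs occur → does not occur.
Redundant channel down [OR]: C CAN bus offline=occurs, Emergency front camera lost=not, Forward brake actuator degraded=not → at least one input occurs → occurs.
Planning chain down [AND]: #2 planner is out=occurs, Inboard brake controller failed=occurs → all inputs occur → occurs.
Perception stack inoperative [AND]: Outboard wheel-speed sensor lost=occurs, Redundant channel down=occurs, Planning chain down=occurs → all inputs occur → occurs.
Autonomous vehicle fails to stop [OR]: Brake command inoperative=not, Perception stack inoperative=occurs, C perception node is down=not, #3 fallback module faulted=not → at least one input occurs → occurs.

Yes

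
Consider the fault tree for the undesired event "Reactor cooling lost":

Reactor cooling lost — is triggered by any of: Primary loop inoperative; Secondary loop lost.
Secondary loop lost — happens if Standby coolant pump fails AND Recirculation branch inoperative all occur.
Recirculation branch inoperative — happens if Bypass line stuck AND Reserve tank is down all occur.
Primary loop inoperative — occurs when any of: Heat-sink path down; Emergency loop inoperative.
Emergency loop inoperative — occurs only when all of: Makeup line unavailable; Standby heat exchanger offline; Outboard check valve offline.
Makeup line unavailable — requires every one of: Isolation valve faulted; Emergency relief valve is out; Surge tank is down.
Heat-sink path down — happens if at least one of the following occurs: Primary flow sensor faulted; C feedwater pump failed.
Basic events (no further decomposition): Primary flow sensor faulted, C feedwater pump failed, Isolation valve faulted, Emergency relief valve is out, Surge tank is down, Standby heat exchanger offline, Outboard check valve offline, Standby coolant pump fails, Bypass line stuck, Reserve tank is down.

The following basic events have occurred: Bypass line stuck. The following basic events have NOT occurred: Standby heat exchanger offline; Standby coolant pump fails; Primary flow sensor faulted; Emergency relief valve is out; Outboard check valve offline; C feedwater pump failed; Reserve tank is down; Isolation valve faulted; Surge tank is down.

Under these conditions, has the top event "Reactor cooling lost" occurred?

No

Heat-sink path down [OR]: Primary flow sensor faulted=not, C feedwater pump failed=not → no input occurs → does not occur.
Makeup line unavailable [AND]: Isolation valve faulted=not, Emergency relief valve is out=not, Surge tank is down=not → not all inputs occur → does not occur.
Emergency loop inoperative [AND]: Makeup line unavailable=not, Standby heat exchanger offline=not, Outboard check valve offline=not → not all inputs occur → does not occur.
Primary loop inoperative [OR]: Heat-sink path down=not, Emergency loop inoperative=not → no input occurs → does not occur.
Recirculation branch inoperative [AND]: Bypass line stuck=occurs, Reserve tank is down=not → not all inputs occur → does not occur.
Secondary loop lost [AND]: Standby coolant pump fails=not, Recirculation branch inoperative=not → not all inputs occur → does not occur.
Reactor cooling lost [OR]: Primary loop inoperative=not, Secondary loop lost=not → no input occurs → does not occur.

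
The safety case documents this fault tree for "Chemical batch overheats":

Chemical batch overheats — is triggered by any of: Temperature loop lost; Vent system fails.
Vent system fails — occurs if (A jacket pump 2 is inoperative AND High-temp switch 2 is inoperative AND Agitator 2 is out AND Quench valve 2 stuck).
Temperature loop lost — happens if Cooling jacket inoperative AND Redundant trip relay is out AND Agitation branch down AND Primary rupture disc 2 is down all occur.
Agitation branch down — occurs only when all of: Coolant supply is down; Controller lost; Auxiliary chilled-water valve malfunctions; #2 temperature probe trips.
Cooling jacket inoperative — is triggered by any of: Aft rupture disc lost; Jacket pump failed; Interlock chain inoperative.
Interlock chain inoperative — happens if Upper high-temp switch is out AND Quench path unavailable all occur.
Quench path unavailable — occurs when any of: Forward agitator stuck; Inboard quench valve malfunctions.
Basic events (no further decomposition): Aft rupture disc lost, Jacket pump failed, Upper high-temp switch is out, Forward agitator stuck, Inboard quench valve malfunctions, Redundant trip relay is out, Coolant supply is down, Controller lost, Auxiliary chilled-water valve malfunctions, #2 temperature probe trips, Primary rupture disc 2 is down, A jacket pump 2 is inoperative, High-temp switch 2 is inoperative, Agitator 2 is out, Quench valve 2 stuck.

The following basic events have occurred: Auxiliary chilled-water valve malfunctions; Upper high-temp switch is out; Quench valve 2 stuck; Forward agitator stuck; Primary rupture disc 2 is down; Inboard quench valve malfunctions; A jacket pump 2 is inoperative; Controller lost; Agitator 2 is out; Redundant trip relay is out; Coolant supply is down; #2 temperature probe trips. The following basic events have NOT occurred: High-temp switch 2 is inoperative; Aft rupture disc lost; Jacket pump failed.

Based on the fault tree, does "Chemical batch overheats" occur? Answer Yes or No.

Yes

Quench path unavailable [OR]: Forward agitator stuck=occurs, Inboard quench valve malfunctions=occurs → at least one input occurs → occurs.
Interlock chain inoperative [AND]: Upper high-temp switch is out=occurs, Quench path unavailable=occurs → all inputs occur → occurs.
Cooling jacket inoperative [OR]: Aft rupture disc lost=not, Jacket pump failed=not, Interlock chain inoperative=occurs → at least one input occurs → occurs.
Agitation branch down [AND]: Coolant supply is down=occurs, Controller lost=occurs, Auxiliary chilled-water valve malfunctions=occurs, #2 temperature probe trips=occurs → all inputs occur → occurs.
Temperature loop lost [AND]: Cooling jacket inoperative=occurs, Redundant trip relay is out=occurs, Agitation branch down=occurs, Primary rupture disc 2 is down=occurs → all inputs occur → occurs.
Vent system fails [AND]: A jacket pump 2 is inoperative=occurs, High-temp switch 2 is inoperative=not, Agitator 2 is out=occurs, Quench valve 2 stuck=occurs → not all inputs occur → does not occur.
Chemical batch overheats [OR]: Temperature loop lost=occurs, Vent system fails=not → at least one input occurs → occurs.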